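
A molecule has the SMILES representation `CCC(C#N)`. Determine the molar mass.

Atom tally by fragment:
  CH3 → C:1 H:3
  CH2 → C:1 H:2
  CH2CN → C:2 H:2 N:1
Element totals:
  C: 4
  H: 7
  N: 1
Molecular formula: C4H7N.
  M = 4(12.011) + 7(1.008) + 14.007
    = 48.044 + 7.056 + 14.007 = 69.107

69.11 g/mol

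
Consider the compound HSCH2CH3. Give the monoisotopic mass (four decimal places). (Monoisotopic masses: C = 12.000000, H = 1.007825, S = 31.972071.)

62.0190

Atom tally by fragment:
  HSCH2 → C:1 H:3 S:1
  CH3 → C:1 H:3
Element totals:
  C: 2
  H: 6
  S: 1
Molecular formula: C2H6S.
  M = 2(12.0) + 6(1.007825) + 31.972071
    = 24.000000 + 6.046950 + 31.972071 = 62.019021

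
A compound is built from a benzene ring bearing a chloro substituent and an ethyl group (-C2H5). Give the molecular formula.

Atom tally by fragment:
  benzene ring core → C:6 H:6
  (− 2 ring H displaced by substituents)
  + Cl → Cl:1
  + C2H5 → C:2 H:5
Element totals:
  C: 8
  H: 9
  Cl: 1

C8H9Cl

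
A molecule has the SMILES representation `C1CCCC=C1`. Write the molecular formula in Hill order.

C6H10

Atom tally by fragment:
  cyclohexene ring core → C:6 H:10
Element totals:
  C: 6
  H: 10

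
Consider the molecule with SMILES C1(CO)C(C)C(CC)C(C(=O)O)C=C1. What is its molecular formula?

Atom tally by fragment:
  cyclohexene ring core → C:6 H:10
  (− 4 ring H displaced by substituents)
  + CH2OH → C:1 H:3 O:1
  + CH3 → C:1 H:3
  + C2H5 → C:2 H:5
  + COOH → C:1 H:1 O:2
Element totals:
  C: 11
  H: 18
  O: 3

C11H18O3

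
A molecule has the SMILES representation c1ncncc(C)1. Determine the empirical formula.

Atom tally by fragment:
  pyrimidine ring core → C:4 H:4 N:2
  (− 1 ring H displaced by substituents)
  + CH3 → C:1 H:3
Element totals:
  C: 5
  H: 6
  N: 2
Molecular formula: C5H6N2.
gcd of subscripts (5, 6, 2) = 1, so the empirical formula equals the molecular formula.

C5H6N2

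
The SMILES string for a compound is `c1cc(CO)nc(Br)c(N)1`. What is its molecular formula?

C6H7BrN2O

Atom tally by fragment:
  pyridine ring core → C:5 H:5 N:1
  (− 3 ring H displaced by substituents)
  + CH2OH → C:1 H:3 O:1
  + Br → Br:1
  + NH2 → N:1 H:2
Element totals:
  C: 6
  H: 7
  Br: 1
  N: 2
  O: 1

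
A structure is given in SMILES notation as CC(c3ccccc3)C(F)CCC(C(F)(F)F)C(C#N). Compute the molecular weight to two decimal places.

Atom tally by fragment:
  CH3 → C:1 H:3
  CH(C6H5) → C:7 H:6
  CH(F) → C:1 H:1 F:1
  CH2 → C:1 H:2
  CH2 → C:1 H:2
  CH(CF3) → C:2 H:1 F:3
  CH2CN → C:2 H:2 N:1
Element totals:
  C: 15
  H: 17
  F: 4
  N: 1
Molecular formula: C15H17F4N.
  M = 15(12.011) + 17(1.008) + 4(18.998) + 14.007
    = 180.165 + 17.136 + 75.992 + 14.007 = 287.300

287.30 g/mol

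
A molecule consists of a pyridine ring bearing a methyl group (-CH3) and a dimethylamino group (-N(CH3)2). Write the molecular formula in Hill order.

Atom tally by fragment:
  pyridine ring core → C:5 H:5 N:1
  (− 2 ring H displaced by substituents)
  + CH3 → C:1 H:3
  + N(CH3)2 → N:1 C:2 H:6
Element totals:
  C: 8
  H: 12
  N: 2

C8H12N2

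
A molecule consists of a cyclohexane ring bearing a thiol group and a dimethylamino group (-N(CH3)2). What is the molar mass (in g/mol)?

Atom tally by fragment:
  cyclohexane ring core → C:6 H:12
  (− 2 ring H displaced by substituents)
  + SH → S:1 H:1
  + N(CH3)2 → N:1 C:2 H:6
Element totals:
  C: 8
  H: 17
  N: 1
  S: 1
Molecular formula: C8H17NS.
  M = 8(12.011) + 17(1.008) + 14.007 + 32.06
    = 96.088 + 17.136 + 14.007 + 32.060 = 159.291

159.29 g/mol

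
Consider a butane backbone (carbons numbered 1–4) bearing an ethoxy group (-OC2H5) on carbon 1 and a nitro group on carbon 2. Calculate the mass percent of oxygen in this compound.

32.61%

Atom tally by fragment:
  C2H5OCH2 → C:3 H:7 O:1
  CH(NO2) → C:1 H:1 N:1 O:2
  CH2 → C:1 H:2
  CH3 → C:1 H:3
Element totals:
  C: 6
  H: 13
  N: 1
  O: 3
Molecular formula: C6H13NO3.
Molar mass = 147.174 g/mol.
Mass from O: 3 × 15.999 = 47.997 g/mol.
%O = 47.997 / 147.174 × 100 = 32.61%.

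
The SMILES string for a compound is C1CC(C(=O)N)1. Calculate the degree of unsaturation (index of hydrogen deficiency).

2

Atom tally by fragment:
  cyclopropane ring core → C:3 H:6
  (− 1 ring H displaced by substituents)
  + CONH2 → C:1 H:2 O:1 N:1
Element totals:
  C: 4
  H: 7
  N: 1
  O: 1
Molecular formula: C4H7NO.
DoU = (2C + 2 + N − H − X) / 2 = (2·4 + 2 + 1 − 7 − 0) / 2 = 2.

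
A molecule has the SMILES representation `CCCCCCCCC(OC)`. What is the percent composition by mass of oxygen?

Atom tally by fragment:
  CH3 → C:1 H:3
  CH2 → C:1 H:2
  CH2 → C:1 H:2
  CH2 → C:1 H:2
  CH2 → C:1 H:2
  CH2 → C:1 H:2
  CH2 → C:1 H:2
  CH2 → C:1 H:2
  CH2OCH3 → C:2 H:5 O:1
Element totals:
  C: 10
  H: 22
  O: 1
Molecular formula: C10H22O.
Molar mass = 158.285 g/mol.
Mass from O: 1 × 15.999 = 15.999 g/mol.
%O = 15.999 / 158.285 × 100 = 10.11%.

10.11%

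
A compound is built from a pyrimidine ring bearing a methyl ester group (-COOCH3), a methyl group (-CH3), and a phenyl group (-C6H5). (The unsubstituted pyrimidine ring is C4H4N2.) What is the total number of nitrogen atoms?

2

Atom tally by fragment:
  pyrimidine ring core → C:4 H:4 N:2
  (− 3 ring H displaced by substituents)
  + COOCH3 → C:2 H:3 O:2
  + CH3 → C:1 H:3
  + C6H5 → C:6 H:5
Element totals:
  C: 13
  H: 12
  N: 2
  O: 2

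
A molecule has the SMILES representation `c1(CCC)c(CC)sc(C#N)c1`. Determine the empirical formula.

C10H13NS

Atom tally by fragment:
  thiophene ring core → C:4 H:4 S:1
  (− 3 ring H displaced by substituents)
  + CH2CH2CH3 → C:3 H:7
  + C2H5 → C:2 H:5
  + CN → C:1 N:1
Element totals:
  C: 10
  H: 13
  N: 1
  S: 1
Molecular formula: C10H13NS.
gcd of subscripts (10, 13, 1, 1) = 1, so the empirical formula equals the molecular formula.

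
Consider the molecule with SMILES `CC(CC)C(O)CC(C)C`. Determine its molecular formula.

Atom tally by fragment:
  CH3 → C:1 H:3
  CH(C2H5) → C:3 H:6
  CH(OH) → C:1 H:2 O:1
  CH2 → C:1 H:2
  CH(CH3) → C:2 H:4
  CH3 → C:1 H:3
Element totals:
  C: 9
  H: 20
  O: 1

C9H20O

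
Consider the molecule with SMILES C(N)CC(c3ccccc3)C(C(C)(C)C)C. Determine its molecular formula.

C15H25N

Atom tally by fragment:
  H2NCH2 → C:1 H:4 N:1
  CH2 → C:1 H:2
  CH(C6H5) → C:7 H:6
  CH(C(CH3)3) → C:5 H:10
  CH3 → C:1 H:3
Element totals:
  C: 15
  H: 25
  N: 1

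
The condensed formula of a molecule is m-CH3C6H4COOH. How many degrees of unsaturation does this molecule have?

5

Atom tally by fragment:
  benzene ring core → C:6 H:6
  (− 2 ring H displaced by substituents)
  + CH3 → C:1 H:3
  + COOH → C:1 H:1 O:2
Element totals:
  C: 8
  H: 8
  O: 2
Molecular formula: C8H8O2.
DoU = (2C + 2 + N − H − X) / 2 = (2·8 + 2 + 0 − 8 − 0) / 2 = 5.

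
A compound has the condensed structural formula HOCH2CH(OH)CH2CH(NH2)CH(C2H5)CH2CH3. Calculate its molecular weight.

Atom tally by fragment:
  HOCH2 → C:1 H:3 O:1
  CH(OH) → C:1 H:2 O:1
  CH2 → C:1 H:2
  CH(NH2) → C:1 H:3 N:1
  CH(C2H5) → C:3 H:6
  CH2 → C:1 H:2
  CH3 → C:1 H:3
Element totals:
  C: 9
  H: 21
  N: 1
  O: 2
Molecular formula: C9H21NO2.
  M = 9(12.011) + 21(1.008) + 14.007 + 2(15.999)
    = 108.099 + 21.168 + 14.007 + 31.998 = 175.272

175.27 g/mol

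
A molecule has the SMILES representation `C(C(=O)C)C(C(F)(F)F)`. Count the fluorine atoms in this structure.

3

Atom tally by fragment:
  CH3COCH2 → C:3 H:5 O:1
  CH2CF3 → C:2 H:2 F:3
Element totals:
  C: 5
  H: 7
  F: 3
  O: 1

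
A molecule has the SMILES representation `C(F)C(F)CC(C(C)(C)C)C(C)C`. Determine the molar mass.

192.29 g/mol

Atom tally by fragment:
  FCH2 → C:1 H:2 F:1
  CH(F) → C:1 H:1 F:1
  CH2 → C:1 H:2
  CH(C(CH3)3) → C:5 H:10
  CH(CH3) → C:2 H:4
  CH3 → C:1 H:3
Element totals:
  C: 11
  H: 22
  F: 2
Molecular formula: C11H22F2.
  M = 11(12.011) + 22(1.008) + 2(18.998)
    = 132.121 + 22.176 + 37.996 = 192.293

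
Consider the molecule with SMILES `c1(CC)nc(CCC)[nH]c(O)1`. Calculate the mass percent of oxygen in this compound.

10.37%

Atom tally by fragment:
  imidazole ring core → C:3 H:4 N:2
  (− 3 ring H displaced by substituents)
  + C2H5 → C:2 H:5
  + CH2CH2CH3 → C:3 H:7
  + OH → O:1 H:1
Element totals:
  C: 8
  H: 14
  N: 2
  O: 1
Molecular formula: C8H14N2O.
Molar mass = 154.213 g/mol.
Mass from O: 1 × 15.999 = 15.999 g/mol.
%O = 15.999 / 154.213 × 100 = 10.37%.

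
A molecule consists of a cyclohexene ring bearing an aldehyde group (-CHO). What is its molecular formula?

C7H10O

Atom tally by fragment:
  cyclohexene ring core → C:6 H:10
  (− 1 ring H displaced by substituents)
  + CHO → C:1 H:1 O:1
Element totals:
  C: 7
  H: 10
  O: 1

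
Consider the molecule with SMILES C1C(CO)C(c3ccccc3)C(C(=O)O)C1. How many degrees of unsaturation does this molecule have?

6

Atom tally by fragment:
  cyclopentane ring core → C:5 H:10
  (− 3 ring H displaced by substituents)
  + CH2OH → C:1 H:3 O:1
  + C6H5 → C:6 H:5
  + COOH → C:1 H:1 O:2
Element totals:
  C: 13
  H: 16
  O: 3
Molecular formula: C13H16O3.
DoU = (2C + 2 + N − H − X) / 2 = (2·13 + 2 + 0 − 16 − 0) / 2 = 6.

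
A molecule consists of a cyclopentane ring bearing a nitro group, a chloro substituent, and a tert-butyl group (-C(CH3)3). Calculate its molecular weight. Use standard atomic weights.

205.68 g/mol

Atom tally by fragment:
  cyclopentane ring core → C:5 H:10
  (− 3 ring H displaced by substituents)
  + NO2 → N:1 O:2
  + Cl → Cl:1
  + C(CH3)3 → C:4 H:9
Element totals:
  C: 9
  H: 16
  Cl: 1
  N: 1
  O: 2
Molecular formula: C9H16ClNO2.
  M = 9(12.011) + 16(1.008) + 35.45 + 14.007 + 2(15.999)
    = 108.099 + 16.128 + 35.450 + 14.007 + 31.998 = 205.682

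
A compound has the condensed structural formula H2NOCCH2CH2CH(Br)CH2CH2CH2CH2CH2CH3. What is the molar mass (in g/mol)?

250.18 g/mol

Atom tally by fragment:
  H2NOCCH2 → C:2 H:4 O:1 N:1
  CH2 → C:1 H:2
  CH(Br) → C:1 H:1 Br:1
  CH2 → C:1 H:2
  CH2 → C:1 H:2
  CH2 → C:1 H:2
  CH2 → C:1 H:2
  CH2 → C:1 H:2
  CH3 → C:1 H:3
Element totals:
  C: 10
  H: 20
  Br: 1
  N: 1
  O: 1
Molecular formula: C10H20BrNO.
  M = 10(12.011) + 20(1.008) + 79.904 + 14.007 + 15.999
    = 120.110 + 20.160 + 79.904 + 14.007 + 15.999 = 250.180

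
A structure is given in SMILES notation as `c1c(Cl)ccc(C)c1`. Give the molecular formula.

C7H7Cl

Atom tally by fragment:
  benzene ring core → C:6 H:6
  (− 2 ring H displaced by substituents)
  + Cl → Cl:1
  + CH3 → C:1 H:3
Element totals:
  C: 7
  H: 7
  Cl: 1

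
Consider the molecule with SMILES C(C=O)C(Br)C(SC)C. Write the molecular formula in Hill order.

C6H11BrOS

Atom tally by fragment:
  OHCCH2 → C:2 H:3 O:1
  CH(Br) → C:1 H:1 Br:1
  CH(SCH3) → C:2 H:4 S:1
  CH3 → C:1 H:3
Element totals:
  C: 6
  H: 11
  Br: 1
  O: 1
  S: 1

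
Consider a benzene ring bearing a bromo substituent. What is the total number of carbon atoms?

6

Atom tally by fragment:
  benzene ring core → C:6 H:6
  (− 1 ring H displaced by substituents)
  + Br → Br:1
Element totals:
  C: 6
  H: 5
  Br: 1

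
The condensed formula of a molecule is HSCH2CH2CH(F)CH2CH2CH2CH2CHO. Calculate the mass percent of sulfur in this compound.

Atom tally by fragment:
  HSCH2 → C:1 H:3 S:1
  CH2 → C:1 H:2
  CH(F) → C:1 H:1 F:1
  CH2 → C:1 H:2
  CH2 → C:1 H:2
  CH2 → C:1 H:2
  CH2CHO → C:2 H:3 O:1
Element totals:
  C: 8
  H: 15
  F: 1
  O: 1
  S: 1
Molecular formula: C8H15FOS.
Molar mass = 178.265 g/mol.
Mass from S: 1 × 32.06 = 32.060 g/mol.
%S = 32.060 / 178.265 × 100 = 17.98%.

17.98%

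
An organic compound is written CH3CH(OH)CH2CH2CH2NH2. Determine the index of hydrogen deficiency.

Element totals:
  C: 5
  H: 13
  N: 1
  O: 1
Molecular formula: C5H13NO.
DoU = (2C + 2 + N − H − X) / 2 = (2·5 + 2 + 1 − 13 − 0) / 2 = 0.

0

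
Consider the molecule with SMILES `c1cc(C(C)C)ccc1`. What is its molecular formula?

Atom tally by fragment:
  benzene ring core → C:6 H:6
  (− 1 ring H displaced by substituents)
  + CH(CH3)2 → C:3 H:7
Element totals:
  C: 9
  H: 12

C9H12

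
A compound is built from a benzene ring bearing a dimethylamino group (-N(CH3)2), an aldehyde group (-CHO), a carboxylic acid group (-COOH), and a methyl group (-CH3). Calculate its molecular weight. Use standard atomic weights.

207.23 g/mol

Atom tally by fragment:
  benzene ring core → C:6 H:6
  (− 4 ring H displaced by substituents)
  + N(CH3)2 → N:1 C:2 H:6
  + CHO → C:1 H:1 O:1
  + COOH → C:1 H:1 O:2
  + CH3 → C:1 H:3
Element totals:
  C: 11
  H: 13
  N: 1
  O: 3
Molecular formula: C11H13NO3.
  M = 11(12.011) + 13(1.008) + 14.007 + 3(15.999)
    = 132.121 + 13.104 + 14.007 + 47.997 = 207.229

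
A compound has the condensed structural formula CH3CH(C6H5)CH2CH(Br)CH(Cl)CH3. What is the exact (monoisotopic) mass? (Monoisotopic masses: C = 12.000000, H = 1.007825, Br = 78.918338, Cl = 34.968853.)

274.0124

Element totals:
  C: 12
  H: 16
  Br: 1
  Cl: 1
Molecular formula: C12H16BrCl.
  M = 12(12.0) + 16(1.007825) + 78.918338 + 34.968853
    = 144.000000 + 16.125200 + 78.918338 + 34.968853 = 274.012391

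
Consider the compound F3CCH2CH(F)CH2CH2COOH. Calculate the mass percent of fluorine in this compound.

Element totals:
  C: 6
  H: 8
  F: 4
  O: 2
Molecular formula: C6H8F4O2.
Molar mass = 188.120 g/mol.
Mass from F: 4 × 18.998 = 75.992 g/mol.
%F = 75.992 / 188.120 × 100 = 40.40%.

40.40%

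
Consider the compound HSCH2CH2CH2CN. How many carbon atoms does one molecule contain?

Atom tally by fragment:
  HSCH2 → C:1 H:3 S:1
  CH2 → C:1 H:2
  CH2CN → C:2 H:2 N:1
Element totals:
  C: 4
  H: 7
  N: 1
  S: 1

4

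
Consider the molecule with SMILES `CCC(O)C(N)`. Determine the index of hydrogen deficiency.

0

Atom tally by fragment:
  CH3 → C:1 H:3
  CH2 → C:1 H:2
  CH(OH) → C:1 H:2 O:1
  CH2NH2 → C:1 H:4 N:1
Element totals:
  C: 4
  H: 11
  N: 1
  O: 1
Molecular formula: C4H11NO.
DoU = (2C + 2 + N − H − X) / 2 = (2·4 + 2 + 1 − 11 − 0) / 2 = 0.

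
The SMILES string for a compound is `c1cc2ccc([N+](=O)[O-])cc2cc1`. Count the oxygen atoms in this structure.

2

Atom tally by fragment:
  naphthalene ring system core → C:10 H:8
  (− 1 ring H displaced by substituents)
  + NO2 → N:1 O:2
Element totals:
  C: 10
  H: 7
  N: 1
  O: 2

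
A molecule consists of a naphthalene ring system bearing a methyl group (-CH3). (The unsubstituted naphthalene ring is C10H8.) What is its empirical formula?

C11H10

Atom tally by fragment:
  naphthalene ring system core → C:10 H:8
  (− 1 ring H displaced by substituents)
  + CH3 → C:1 H:3
Element totals:
  C: 11
  H: 10
Molecular formula: C11H10.
gcd of subscripts (11, 10) = 1, so the empirical formula equals the molecular formula.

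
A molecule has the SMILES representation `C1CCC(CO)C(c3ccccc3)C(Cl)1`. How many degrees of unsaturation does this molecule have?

Atom tally by fragment:
  cyclohexane ring core → C:6 H:12
  (− 3 ring H displaced by substituents)
  + CH2OH → C:1 H:3 O:1
  + C6H5 → C:6 H:5
  + Cl → Cl:1
Element totals:
  C: 13
  H: 17
  Cl: 1
  O: 1
Molecular formula: C13H17ClO.
DoU = (2C + 2 + N − H − X) / 2 = (2·13 + 2 + 0 − 17 − 1) / 2 = 5.

5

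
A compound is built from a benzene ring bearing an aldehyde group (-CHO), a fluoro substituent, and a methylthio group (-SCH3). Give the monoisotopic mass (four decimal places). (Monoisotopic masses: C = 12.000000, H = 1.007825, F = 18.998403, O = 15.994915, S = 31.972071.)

Atom tally by fragment:
  benzene ring core → C:6 H:6
  (− 3 ring H displaced by substituents)
  + CHO → C:1 H:1 O:1
  + F → F:1
  + SCH3 → C:1 H:3 S:1
Element totals:
  C: 8
  H: 7
  F: 1
  O: 1
  S: 1
Molecular formula: C8H7FOS.
  M = 8(12.0) + 7(1.007825) + 18.998403 + 15.994915 + 31.972071
    = 96.000000 + 7.054775 + 18.998403 + 15.994915 + 31.972071 = 170.020164

170.0202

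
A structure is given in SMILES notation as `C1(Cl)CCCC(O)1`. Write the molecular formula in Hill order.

Atom tally by fragment:
  cyclopentane ring core → C:5 H:10
  (− 2 ring H displaced by substituents)
  + Cl → Cl:1
  + OH → O:1 H:1
Element totals:
  C: 5
  H: 9
  Cl: 1
  O: 1

C5H9ClO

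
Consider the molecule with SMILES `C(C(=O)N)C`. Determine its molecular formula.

Atom tally by fragment:
  H2NOCCH2 → C:2 H:4 O:1 N:1
  CH3 → C:1 H:3
Element totals:
  C: 3
  H: 7
  N: 1
  O: 1

C3H7NO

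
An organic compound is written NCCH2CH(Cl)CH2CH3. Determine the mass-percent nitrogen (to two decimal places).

Atom tally by fragment:
  NCCH2 → C:2 H:2 N:1
  CH(Cl) → C:1 H:1 Cl:1
  CH2 → C:1 H:2
  CH3 → C:1 H:3
Element totals:
  C: 5
  H: 8
  Cl: 1
  N: 1
Molecular formula: C5H8ClN.
Molar mass = 117.576 g/mol.
Mass from N: 1 × 14.007 = 14.007 g/mol.
%N = 14.007 / 117.576 × 100 = 11.91%.

11.91%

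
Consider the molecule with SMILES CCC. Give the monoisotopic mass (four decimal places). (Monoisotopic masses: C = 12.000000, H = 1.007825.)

44.0626

Atom tally by fragment:
  CH3 → C:1 H:3
  CH2 → C:1 H:2
  CH3 → C:1 H:3
Element totals:
  C: 3
  H: 8
Molecular formula: C3H8.
  M = 3(12.0) + 8(1.007825)
    = 36.000000 + 8.062600 = 44.062600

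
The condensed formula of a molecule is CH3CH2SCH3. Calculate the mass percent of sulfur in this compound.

Atom tally by fragment:
  CH3 → C:1 H:3
  CH2SCH3 → C:2 H:5 S:1
Element totals:
  C: 3
  H: 8
  S: 1
Molecular formula: C3H8S.
Molar mass = 76.157 g/mol.
Mass from S: 1 × 32.06 = 32.060 g/mol.
%S = 32.060 / 76.157 × 100 = 42.10%.

42.10%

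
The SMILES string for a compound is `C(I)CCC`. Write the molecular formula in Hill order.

Atom tally by fragment:
  ICH2 → C:1 H:2 I:1
  CH2 → C:1 H:2
  CH2 → C:1 H:2
  CH3 → C:1 H:3
Element totals:
  C: 4
  H: 9
  I: 1

C4H9I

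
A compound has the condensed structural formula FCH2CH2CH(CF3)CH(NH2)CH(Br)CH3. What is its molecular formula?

Element totals:
  C: 7
  H: 12
  Br: 1
  F: 4
  N: 1

C7H12BrF4N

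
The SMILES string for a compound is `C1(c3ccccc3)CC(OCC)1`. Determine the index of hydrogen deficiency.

Atom tally by fragment:
  cyclopropane ring core → C:3 H:6
  (− 2 ring H displaced by substituents)
  + C6H5 → C:6 H:5
  + OC2H5 → C:2 H:5 O:1
Element totals:
  C: 11
  H: 14
  O: 1
Molecular formula: C11H14O.
DoU = (2C + 2 + N − H − X) / 2 = (2·11 + 2 + 0 − 14 − 0) / 2 = 5.

5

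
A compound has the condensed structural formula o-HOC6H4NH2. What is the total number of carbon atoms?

6

Atom tally by fragment:
  benzene ring core → C:6 H:6
  (− 2 ring H displaced by substituents)
  + OH → O:1 H:1
  + NH2 → N:1 H:2
Element totals:
  C: 6
  H: 7
  N: 1
  O: 1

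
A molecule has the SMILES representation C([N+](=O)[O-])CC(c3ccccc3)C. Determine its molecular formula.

Atom tally by fragment:
  O2NCH2 → C:1 H:2 N:1 O:2
  CH2 → C:1 H:2
  CH(C6H5) → C:7 H:6
  CH3 → C:1 H:3
Element totals:
  C: 10
  H: 13
  N: 1
  O: 2

C10H13NO2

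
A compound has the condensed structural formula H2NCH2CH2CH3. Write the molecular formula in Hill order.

Atom tally by fragment:
  H2NCH2 → C:1 H:4 N:1
  CH2 → C:1 H:2
  CH3 → C:1 H:3
Element totals:
  C: 3
  H: 9
  N: 1

C3H9N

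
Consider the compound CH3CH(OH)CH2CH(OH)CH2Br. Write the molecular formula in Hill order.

C5H11BrO2

Element totals:
  C: 5
  H: 11
  Br: 1
  O: 2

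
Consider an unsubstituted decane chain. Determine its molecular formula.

Atom tally by fragment:
  CH3 → C:1 H:3
  CH2 → C:1 H:2
  CH2 → C:1 H:2
  CH2 → C:1 H:2
  CH2 → C:1 H:2
  CH2 → C:1 H:2
  CH2 → C:1 H:2
  CH2 → C:1 H:2
  CH2 → C:1 H:2
  CH3 → C:1 H:3
Element totals:
  C: 10
  H: 22

C10H22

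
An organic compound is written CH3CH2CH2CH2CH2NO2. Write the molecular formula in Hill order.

Element totals:
  C: 5
  H: 11
  N: 1
  O: 2

C5H11NO2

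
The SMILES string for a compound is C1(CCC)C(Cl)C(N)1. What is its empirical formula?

Atom tally by fragment:
  cyclopropane ring core → C:3 H:6
  (− 3 ring H displaced by substituents)
  + CH2CH2CH3 → C:3 H:7
  + Cl → Cl:1
  + NH2 → N:1 H:2
Element totals:
  C: 6
  H: 12
  Cl: 1
  N: 1
Molecular formula: C6H12ClN.
gcd of subscripts (6, 1, 12, 1) = 1, so the empirical formula equals the molecular formula.

C6H12ClN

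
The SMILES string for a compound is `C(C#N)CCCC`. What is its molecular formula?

C6H11N

Atom tally by fragment:
  NCCH2 → C:2 H:2 N:1
  CH2 → C:1 H:2
  CH2 → C:1 H:2
  CH2 → C:1 H:2
  CH3 → C:1 H:3
Element totals:
  C: 6
  H: 11
  N: 1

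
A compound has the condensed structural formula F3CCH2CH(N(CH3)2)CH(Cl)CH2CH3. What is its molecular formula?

Atom tally by fragment:
  F3CCH2 → C:2 H:2 F:3
  CH(N(CH3)2) → C:3 H:7 N:1
  CH(Cl) → C:1 H:1 Cl:1
  CH2 → C:1 H:2
  CH3 → C:1 H:3
Element totals:
  C: 8
  H: 15
  Cl: 1
  F: 3
  N: 1

C8H15ClF3N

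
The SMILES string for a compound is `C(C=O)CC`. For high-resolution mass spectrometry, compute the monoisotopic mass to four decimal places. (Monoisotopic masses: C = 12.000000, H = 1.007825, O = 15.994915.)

Atom tally by fragment:
  OHCCH2 → C:2 H:3 O:1
  CH2 → C:1 H:2
  CH3 → C:1 H:3
Element totals:
  C: 4
  H: 8
  O: 1
Molecular formula: C4H8O.
  M = 4(12.0) + 8(1.007825) + 15.994915
    = 48.000000 + 8.062600 + 15.994915 = 72.057515

72.0575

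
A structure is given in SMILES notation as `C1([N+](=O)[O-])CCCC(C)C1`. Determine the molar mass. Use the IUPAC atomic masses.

143.19 g/mol

Atom tally by fragment:
  cyclohexane ring core → C:6 H:12
  (− 2 ring H displaced by substituents)
  + NO2 → N:1 O:2
  + CH3 → C:1 H:3
Element totals:
  C: 7
  H: 13
  N: 1
  O: 2
Molecular formula: C7H13NO2.
  M = 7(12.011) + 13(1.008) + 14.007 + 2(15.999)
    = 84.077 + 13.104 + 14.007 + 31.998 = 143.186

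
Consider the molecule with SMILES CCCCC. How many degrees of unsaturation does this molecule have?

0

Atom tally by fragment:
  CH3 → C:1 H:3
  CH2 → C:1 H:2
  CH2 → C:1 H:2
  CH2 → C:1 H:2
  CH3 → C:1 H:3
Element totals:
  C: 5
  H: 12
Molecular formula: C5H12.
DoU = (2C + 2 + N − H − X) / 2 = (2·5 + 2 + 0 − 12 − 0) / 2 = 0.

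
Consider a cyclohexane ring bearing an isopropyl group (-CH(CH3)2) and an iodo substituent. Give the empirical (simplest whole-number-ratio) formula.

Atom tally by fragment:
  cyclohexane ring core → C:6 H:12
  (− 2 ring H displaced by substituents)
  + CH(CH3)2 → C:3 H:7
  + I → I:1
Element totals:
  C: 9
  H: 17
  I: 1
Molecular formula: C9H17I.
gcd of subscripts (9, 17, 1) = 1, so the empirical formula equals the molecular formula.

C9H17I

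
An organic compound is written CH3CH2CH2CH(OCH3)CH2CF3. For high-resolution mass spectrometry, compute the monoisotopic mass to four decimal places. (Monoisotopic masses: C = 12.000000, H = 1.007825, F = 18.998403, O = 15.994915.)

170.0918

Element totals:
  C: 7
  H: 13
  F: 3
  O: 1
Molecular formula: C7H13F3O.
  M = 7(12.0) + 13(1.007825) + 3(18.998403) + 15.994915
    = 84.000000 + 13.101725 + 56.995209 + 15.994915 = 170.091849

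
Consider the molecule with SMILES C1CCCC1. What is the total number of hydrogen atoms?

10

Atom tally by fragment:
  cyclopentane ring core → C:5 H:10
Element totals:
  C: 5
  H: 10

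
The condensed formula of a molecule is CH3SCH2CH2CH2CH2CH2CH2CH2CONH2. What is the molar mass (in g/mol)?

Atom tally by fragment:
  CH3SCH2 → C:2 H:5 S:1
  CH2 → C:1 H:2
  CH2 → C:1 H:2
  CH2 → C:1 H:2
  CH2 → C:1 H:2
  CH2 → C:1 H:2
  CH2CONH2 → C:2 H:4 O:1 N:1
Element totals:
  C: 9
  H: 19
  N: 1
  O: 1
  S: 1
Molecular formula: C9H19NOS.
  M = 9(12.011) + 19(1.008) + 14.007 + 15.999 + 32.06
    = 108.099 + 19.152 + 14.007 + 15.999 + 32.060 = 189.317

189.32 g/mol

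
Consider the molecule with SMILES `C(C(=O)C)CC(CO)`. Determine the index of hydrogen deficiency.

Atom tally by fragment:
  CH3COCH2 → C:3 H:5 O:1
  CH2 → C:1 H:2
  CH2CH2OH → C:2 H:5 O:1
Element totals:
  C: 6
  H: 12
  O: 2
Molecular formula: C6H12O2.
DoU = (2C + 2 + N − H − X) / 2 = (2·6 + 2 + 0 − 12 − 0) / 2 = 1.

1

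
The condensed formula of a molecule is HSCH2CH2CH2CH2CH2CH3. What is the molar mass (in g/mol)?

Atom tally by fragment:
  HSCH2 → C:1 H:3 S:1
  CH2 → C:1 H:2
  CH2 → C:1 H:2
  CH2 → C:1 H:2
  CH2 → C:1 H:2
  CH3 → C:1 H:3
Element totals:
  C: 6
  H: 14
  S: 1
Molecular formula: C6H14S.
  M = 6(12.011) + 14(1.008) + 32.06
    = 72.066 + 14.112 + 32.060 = 118.238

118.24 g/mol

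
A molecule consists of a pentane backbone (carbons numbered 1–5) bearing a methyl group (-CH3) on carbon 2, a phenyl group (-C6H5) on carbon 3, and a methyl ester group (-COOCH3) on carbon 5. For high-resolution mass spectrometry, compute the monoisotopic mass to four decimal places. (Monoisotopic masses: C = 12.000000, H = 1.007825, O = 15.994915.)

Atom tally by fragment:
  CH3 → C:1 H:3
  CH(CH3) → C:2 H:4
  CH(C6H5) → C:7 H:6
  CH2 → C:1 H:2
  CH2COOCH3 → C:3 H:5 O:2
Element totals:
  C: 14
  H: 20
  O: 2
Molecular formula: C14H20O2.
  M = 14(12.0) + 20(1.007825) + 2(15.994915)
    = 168.000000 + 20.156500 + 31.989830 = 220.146330

220.1463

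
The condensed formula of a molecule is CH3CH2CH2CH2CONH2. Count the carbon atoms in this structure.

5

Atom tally by fragment:
  CH3 → C:1 H:3
  CH2 → C:1 H:2
  CH2 → C:1 H:2
  CH2CONH2 → C:2 H:4 O:1 N:1
Element totals:
  C: 5
  H: 11
  N: 1
  O: 1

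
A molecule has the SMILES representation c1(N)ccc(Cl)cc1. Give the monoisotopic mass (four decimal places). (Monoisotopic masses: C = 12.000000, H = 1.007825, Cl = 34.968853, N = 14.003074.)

127.0189

Atom tally by fragment:
  benzene ring core → C:6 H:6
  (− 2 ring H displaced by substituents)
  + NH2 → N:1 H:2
  + Cl → Cl:1
Element totals:
  C: 6
  H: 6
  Cl: 1
  N: 1
Molecular formula: C6H6ClN.
  M = 6(12.0) + 6(1.007825) + 34.968853 + 14.003074
    = 72.000000 + 6.046950 + 34.968853 + 14.003074 = 127.018877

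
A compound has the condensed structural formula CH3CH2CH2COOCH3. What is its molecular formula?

C5H10O2

Element totals:
  C: 5
  H: 10
  O: 2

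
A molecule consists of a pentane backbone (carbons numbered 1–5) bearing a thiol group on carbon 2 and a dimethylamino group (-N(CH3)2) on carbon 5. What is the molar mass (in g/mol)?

147.28 g/mol

Atom tally by fragment:
  CH3 → C:1 H:3
  CH(SH) → C:1 H:2 S:1
  CH2 → C:1 H:2
  CH2 → C:1 H:2
  CH2N(CH3)2 → C:3 H:8 N:1
Element totals:
  C: 7
  H: 17
  N: 1
  S: 1
Molecular formula: C7H17NS.
  M = 7(12.011) + 17(1.008) + 14.007 + 32.06
    = 84.077 + 17.136 + 14.007 + 32.060 = 147.280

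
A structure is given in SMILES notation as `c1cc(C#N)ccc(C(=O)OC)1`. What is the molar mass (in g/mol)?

Atom tally by fragment:
  benzene ring core → C:6 H:6
  (− 2 ring H displaced by substituents)
  + CN → C:1 N:1
  + COOCH3 → C:2 H:3 O:2
Element totals:
  C: 9
  H: 7
  N: 1
  O: 2
Molecular formula: C9H7NO2.
  M = 9(12.011) + 7(1.008) + 14.007 + 2(15.999)
    = 108.099 + 7.056 + 14.007 + 31.998 = 161.160

161.16 g/mol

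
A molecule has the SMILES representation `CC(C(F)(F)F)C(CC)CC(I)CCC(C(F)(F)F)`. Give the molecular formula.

C12H19F6I

Atom tally by fragment:
  CH3 → C:1 H:3
  CH(CF3) → C:2 H:1 F:3
  CH(C2H5) → C:3 H:6
  CH2 → C:1 H:2
  CH(I) → C:1 H:1 I:1
  CH2 → C:1 H:2
  CH2 → C:1 H:2
  CH2CF3 → C:2 H:2 F:3
Element totals:
  C: 12
  H: 19
  F: 6
  I: 1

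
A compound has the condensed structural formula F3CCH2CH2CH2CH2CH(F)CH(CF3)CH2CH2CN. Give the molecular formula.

C11H14F7N

Atom tally by fragment:
  F3CCH2 → C:2 H:2 F:3
  CH2 → C:1 H:2
  CH2 → C:1 H:2
  CH2 → C:1 H:2
  CH(F) → C:1 H:1 F:1
  CH(CF3) → C:2 H:1 F:3
  CH2 → C:1 H:2
  CH2CN → C:2 H:2 N:1
Element totals:
  C: 11
  H: 14
  F: 7
  N: 1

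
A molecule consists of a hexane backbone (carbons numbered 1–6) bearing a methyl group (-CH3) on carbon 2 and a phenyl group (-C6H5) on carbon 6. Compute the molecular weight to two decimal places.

176.30 g/mol

Atom tally by fragment:
  CH3 → C:1 H:3
  CH(CH3) → C:2 H:4
  CH2 → C:1 H:2
  CH2 → C:1 H:2
  CH2 → C:1 H:2
  CH2C6H5 → C:7 H:7
Element totals:
  C: 13
  H: 20
Molecular formula: C13H20.
  M = 13(12.011) + 20(1.008)
    = 156.143 + 20.160 = 176.303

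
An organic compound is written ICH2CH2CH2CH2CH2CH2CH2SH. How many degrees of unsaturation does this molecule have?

0

Atom tally by fragment:
  ICH2 → C:1 H:2 I:1
  CH2 → C:1 H:2
  CH2 → C:1 H:2
  CH2 → C:1 H:2
  CH2 → C:1 H:2
  CH2 → C:1 H:2
  CH2SH → C:1 H:3 S:1
Element totals:
  C: 7
  H: 15
  I: 1
  S: 1
Molecular formula: C7H15IS.
DoU = (2C + 2 + N − H − X) / 2 = (2·7 + 2 + 0 − 15 − 1) / 2 = 0.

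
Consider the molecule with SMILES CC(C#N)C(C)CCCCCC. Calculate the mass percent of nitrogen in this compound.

Atom tally by fragment:
  CH3 → C:1 H:3
  CH(CN) → C:2 H:1 N:1
  CH(CH3) → C:2 H:4
  CH2 → C:1 H:2
  CH2 → C:1 H:2
  CH2 → C:1 H:2
  CH2 → C:1 H:2
  CH2 → C:1 H:2
  CH3 → C:1 H:3
Element totals:
  C: 11
  H: 21
  N: 1
Molecular formula: C11H21N.
Molar mass = 167.296 g/mol.
Mass from N: 1 × 14.007 = 14.007 g/mol.
%N = 14.007 / 167.296 × 100 = 8.37%.

8.37%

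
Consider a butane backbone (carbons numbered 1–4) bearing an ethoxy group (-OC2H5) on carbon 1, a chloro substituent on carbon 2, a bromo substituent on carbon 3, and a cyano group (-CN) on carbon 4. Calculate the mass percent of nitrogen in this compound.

5.82%

Atom tally by fragment:
  C2H5OCH2 → C:3 H:7 O:1
  CH(Cl) → C:1 H:1 Cl:1
  CH(Br) → C:1 H:1 Br:1
  CH2CN → C:2 H:2 N:1
Element totals:
  C: 7
  H: 11
  Br: 1
  Cl: 1
  N: 1
  O: 1
Molecular formula: C7H11BrClNO.
Molar mass = 240.525 g/mol.
Mass from N: 1 × 14.007 = 14.007 g/mol.
%N = 14.007 / 240.525 × 100 = 5.82%.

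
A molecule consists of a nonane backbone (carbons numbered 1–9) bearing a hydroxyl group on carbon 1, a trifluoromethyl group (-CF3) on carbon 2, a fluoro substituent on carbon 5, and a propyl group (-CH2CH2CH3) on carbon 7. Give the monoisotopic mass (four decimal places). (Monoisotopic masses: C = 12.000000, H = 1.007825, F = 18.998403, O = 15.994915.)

272.1763

Atom tally by fragment:
  HOCH2 → C:1 H:3 O:1
  CH(CF3) → C:2 H:1 F:3
  CH2 → C:1 H:2
  CH2 → C:1 H:2
  CH(F) → C:1 H:1 F:1
  CH2 → C:1 H:2
  CH(CH2CH2CH3) → C:4 H:8
  CH2 → C:1 H:2
  CH3 → C:1 H:3
Element totals:
  C: 13
  H: 24
  F: 4
  O: 1
Molecular formula: C13H24F4O.
  M = 13(12.0) + 24(1.007825) + 4(18.998403) + 15.994915
    = 156.000000 + 24.187800 + 75.993612 + 15.994915 = 272.176327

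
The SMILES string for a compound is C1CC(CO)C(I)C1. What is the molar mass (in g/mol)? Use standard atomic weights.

226.06 g/mol

Atom tally by fragment:
  cyclopentane ring core → C:5 H:10
  (− 2 ring H displaced by substituents)
  + CH2OH → C:1 H:3 O:1
  + I → I:1
Element totals:
  C: 6
  H: 11
  I: 1
  O: 1
Molecular formula: C6H11IO.
  M = 6(12.011) + 11(1.008) + 126.904 + 15.999
    = 72.066 + 11.088 + 126.904 + 15.999 = 226.057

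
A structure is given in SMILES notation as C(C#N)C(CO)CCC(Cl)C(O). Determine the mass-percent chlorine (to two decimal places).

Atom tally by fragment:
  NCCH2 → C:2 H:2 N:1
  CH(CH2OH) → C:2 H:4 O:1
  CH2 → C:1 H:2
  CH2 → C:1 H:2
  CH(Cl) → C:1 H:1 Cl:1
  CH2OH → C:1 H:3 O:1
Element totals:
  C: 8
  H: 14
  Cl: 1
  N: 1
  O: 2
Molecular formula: C8H14ClNO2.
Molar mass = 191.655 g/mol.
Mass from Cl: 1 × 35.45 = 35.450 g/mol.
%Cl = 35.450 / 191.655 × 100 = 18.50%.

18.50%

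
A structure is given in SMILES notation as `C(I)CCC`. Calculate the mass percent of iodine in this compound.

68.96%

Atom tally by fragment:
  ICH2 → C:1 H:2 I:1
  CH2 → C:1 H:2
  CH2 → C:1 H:2
  CH3 → C:1 H:3
Element totals:
  C: 4
  H: 9
  I: 1
Molecular formula: C4H9I.
Molar mass = 184.020 g/mol.
Mass from I: 1 × 126.904 = 126.904 g/mol.
%I = 126.904 / 184.020 × 100 = 68.96%.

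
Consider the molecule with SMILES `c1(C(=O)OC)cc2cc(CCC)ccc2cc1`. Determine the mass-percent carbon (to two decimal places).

78.92%

Atom tally by fragment:
  naphthalene ring system core → C:10 H:8
  (− 2 ring H displaced by substituents)
  + COOCH3 → C:2 H:3 O:2
  + CH2CH2CH3 → C:3 H:7
Element totals:
  C: 15
  H: 16
  O: 2
Molecular formula: C15H16O2.
Molar mass = 228.291 g/mol.
Mass from C: 15 × 12.011 = 180.165 g/mol.
%C = 180.165 / 228.291 × 100 = 78.92%.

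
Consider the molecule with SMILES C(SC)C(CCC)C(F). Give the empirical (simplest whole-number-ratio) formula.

C7H15FS

Atom tally by fragment:
  CH3SCH2 → C:2 H:5 S:1
  CH(CH2CH2CH3) → C:4 H:8
  CH2F → C:1 H:2 F:1
Element totals:
  C: 7
  H: 15
  F: 1
  S: 1
Molecular formula: C7H15FS.
gcd of subscripts (7, 1, 15, 1) = 1, so the empirical formula equals the molecular formula.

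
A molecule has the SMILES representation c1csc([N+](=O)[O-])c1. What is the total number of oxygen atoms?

2

Atom tally by fragment:
  thiophene ring core → C:4 H:4 S:1
  (− 1 ring H displaced by substituents)
  + NO2 → N:1 O:2
Element totals:
  C: 4
  H: 3
  N: 1
  O: 2
  S: 1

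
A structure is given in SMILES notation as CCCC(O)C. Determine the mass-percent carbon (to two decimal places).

Atom tally by fragment:
  CH3 → C:1 H:3
  CH2 → C:1 H:2
  CH2 → C:1 H:2
  CH(OH) → C:1 H:2 O:1
  CH3 → C:1 H:3
Element totals:
  C: 5
  H: 12
  O: 1
Molecular formula: C5H12O.
Molar mass = 88.150 g/mol.
Mass from C: 5 × 12.011 = 60.055 g/mol.
%C = 60.055 / 88.150 × 100 = 68.13%.

68.13%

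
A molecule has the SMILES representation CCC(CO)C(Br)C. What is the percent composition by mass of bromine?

44.13%

Atom tally by fragment:
  CH3 → C:1 H:3
  CH2 → C:1 H:2
  CH(CH2OH) → C:2 H:4 O:1
  CH(Br) → C:1 H:1 Br:1
  CH3 → C:1 H:3
Element totals:
  C: 6
  H: 13
  Br: 1
  O: 1
Molecular formula: C6H13BrO.
Molar mass = 181.073 g/mol.
Mass from Br: 1 × 79.904 = 79.904 g/mol.
%Br = 79.904 / 181.073 × 100 = 44.13%.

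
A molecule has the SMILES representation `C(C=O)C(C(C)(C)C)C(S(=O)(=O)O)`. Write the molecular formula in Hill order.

C8H16O4S

Atom tally by fragment:
  OHCCH2 → C:2 H:3 O:1
  CH(C(CH3)3) → C:5 H:10
  CH2SO3H → C:1 H:3 S:1 O:3
Element totals:
  C: 8
  H: 16
  O: 4
  S: 1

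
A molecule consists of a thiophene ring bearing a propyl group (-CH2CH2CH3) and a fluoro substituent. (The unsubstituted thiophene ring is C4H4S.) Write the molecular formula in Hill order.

Atom tally by fragment:
  thiophene ring core → C:4 H:4 S:1
  (− 2 ring H displaced by substituents)
  + CH2CH2CH3 → C:3 H:7
  + F → F:1
Element totals:
  C: 7
  H: 9
  F: 1
  S: 1

C7H9FS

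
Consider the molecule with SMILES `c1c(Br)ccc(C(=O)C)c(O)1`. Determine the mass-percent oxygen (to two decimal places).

Atom tally by fragment:
  benzene ring core → C:6 H:6
  (− 3 ring H displaced by substituents)
  + Br → Br:1
  + COCH3 → C:2 H:3 O:1
  + OH → O:1 H:1
Element totals:
  C: 8
  H: 7
  Br: 1
  O: 2
Molecular formula: C8H7BrO2.
Molar mass = 215.046 g/mol.
Mass from O: 2 × 15.999 = 31.998 g/mol.
%O = 31.998 / 215.046 × 100 = 14.88%.

14.88%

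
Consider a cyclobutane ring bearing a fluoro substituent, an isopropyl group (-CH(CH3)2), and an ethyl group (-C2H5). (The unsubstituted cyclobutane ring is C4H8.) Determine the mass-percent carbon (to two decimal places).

Atom tally by fragment:
  cyclobutane ring core → C:4 H:8
  (− 3 ring H displaced by substituents)
  + F → F:1
  + CH(CH3)2 → C:3 H:7
  + C2H5 → C:2 H:5
Element totals:
  C: 9
  H: 17
  F: 1
Molecular formula: C9H17F.
Molar mass = 144.233 g/mol.
Mass from C: 9 × 12.011 = 108.099 g/mol.
%C = 108.099 / 144.233 × 100 = 74.95%.

74.95%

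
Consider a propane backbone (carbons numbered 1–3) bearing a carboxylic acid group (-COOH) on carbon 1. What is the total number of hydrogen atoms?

Atom tally by fragment:
  HOOCCH2 → C:2 H:3 O:2
  CH2 → C:1 H:2
  CH3 → C:1 H:3
Element totals:
  C: 4
  H: 8
  O: 2

8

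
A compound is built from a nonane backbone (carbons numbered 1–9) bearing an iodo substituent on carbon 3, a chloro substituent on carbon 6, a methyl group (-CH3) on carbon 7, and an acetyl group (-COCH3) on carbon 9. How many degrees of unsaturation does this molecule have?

Atom tally by fragment:
  CH3 → C:1 H:3
  CH2 → C:1 H:2
  CH(I) → C:1 H:1 I:1
  CH2 → C:1 H:2
  CH2 → C:1 H:2
  CH(Cl) → C:1 H:1 Cl:1
  CH(CH3) → C:2 H:4
  CH2 → C:1 H:2
  CH2COCH3 → C:3 H:5 O:1
Element totals:
  C: 12
  H: 22
  Cl: 1
  I: 1
  O: 1
Molecular formula: C12H22ClIO.
DoU = (2C + 2 + N − H − X) / 2 = (2·12 + 2 + 0 − 22 − 2) / 2 = 1.

1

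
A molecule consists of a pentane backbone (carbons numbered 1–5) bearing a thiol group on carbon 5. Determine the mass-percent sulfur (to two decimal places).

30.76%

Atom tally by fragment:
  CH3 → C:1 H:3
  CH2 → C:1 H:2
  CH2 → C:1 H:2
  CH2 → C:1 H:2
  CH2SH → C:1 H:3 S:1
Element totals:
  C: 5
  H: 12
  S: 1
Molecular formula: C5H12S.
Molar mass = 104.211 g/mol.
Mass from S: 1 × 32.06 = 32.060 g/mol.
%S = 32.060 / 104.211 × 100 = 30.76%.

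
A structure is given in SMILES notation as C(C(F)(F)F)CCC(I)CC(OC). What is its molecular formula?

Atom tally by fragment:
  F3CCH2 → C:2 H:2 F:3
  CH2 → C:1 H:2
  CH2 → C:1 H:2
  CH(I) → C:1 H:1 I:1
  CH2 → C:1 H:2
  CH2OCH3 → C:2 H:5 O:1
Element totals:
  C: 8
  H: 14
  F: 3
  I: 1
  O: 1

C8H14F3IO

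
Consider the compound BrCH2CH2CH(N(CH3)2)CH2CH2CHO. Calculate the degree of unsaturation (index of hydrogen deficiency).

Atom tally by fragment:
  BrCH2 → C:1 H:2 Br:1
  CH2 → C:1 H:2
  CH(N(CH3)2) → C:3 H:7 N:1
  CH2 → C:1 H:2
  CH2CHO → C:2 H:3 O:1
Element totals:
  C: 8
  H: 16
  Br: 1
  N: 1
  O: 1
Molecular formula: C8H16BrNO.
DoU = (2C + 2 + N − H − X) / 2 = (2·8 + 2 + 1 − 16 − 1) / 2 = 1.

1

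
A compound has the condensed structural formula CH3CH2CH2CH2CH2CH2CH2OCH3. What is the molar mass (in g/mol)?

130.23 g/mol

Element totals:
  C: 8
  H: 18
  O: 1
Molecular formula: C8H18O.
  M = 8(12.011) + 18(1.008) + 15.999
    = 96.088 + 18.144 + 15.999 = 130.231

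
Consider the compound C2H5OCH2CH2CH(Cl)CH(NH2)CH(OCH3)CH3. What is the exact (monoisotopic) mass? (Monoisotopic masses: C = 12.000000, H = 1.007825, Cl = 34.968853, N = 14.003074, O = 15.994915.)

Atom tally by fragment:
  C2H5OCH2 → C:3 H:7 O:1
  CH2 → C:1 H:2
  CH(Cl) → C:1 H:1 Cl:1
  CH(NH2) → C:1 H:3 N:1
  CH(OCH3) → C:2 H:4 O:1
  CH3 → C:1 H:3
Element totals:
  C: 9
  H: 20
  Cl: 1
  N: 1
  O: 2
Molecular formula: C9H20ClNO2.
  M = 9(12.0) + 20(1.007825) + 34.968853 + 14.003074 + 2(15.994915)
    = 108.000000 + 20.156500 + 34.968853 + 14.003074 + 31.989830 = 209.118257

209.1183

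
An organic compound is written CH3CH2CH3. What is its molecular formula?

Atom tally by fragment:
  CH3 → C:1 H:3
  CH2 → C:1 H:2
  CH3 → C:1 H:3
Element totals:
  C: 3
  H: 8

C3H8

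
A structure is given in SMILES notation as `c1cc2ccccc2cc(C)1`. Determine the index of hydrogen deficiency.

7

Atom tally by fragment:
  naphthalene ring system core → C:10 H:8
  (− 1 ring H displaced by substituents)
  + CH3 → C:1 H:3
Element totals:
  C: 11
  H: 10
Molecular formula: C11H10.
DoU = (2C + 2 + N − H − X) / 2 = (2·11 + 2 + 0 − 10 − 0) / 2 = 7.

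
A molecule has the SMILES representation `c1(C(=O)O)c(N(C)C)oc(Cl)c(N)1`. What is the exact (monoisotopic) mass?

Atom tally by fragment:
  furan ring core → C:4 H:4 O:1
  (− 4 ring H displaced by substituents)
  + COOH → C:1 H:1 O:2
  + N(CH3)2 → N:1 C:2 H:6
  + Cl → Cl:1
  + NH2 → N:1 H:2
Element totals:
  C: 7
  H: 9
  Cl: 1
  N: 2
  O: 3
Molecular formula: C7H9ClN2O3.
  M = 7(12.0) + 9(1.007825) + 34.968853 + 2(14.003074) + 3(15.994915)
    = 84.000000 + 9.070425 + 34.968853 + 28.006148 + 47.984745 = 204.030171

204.0302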